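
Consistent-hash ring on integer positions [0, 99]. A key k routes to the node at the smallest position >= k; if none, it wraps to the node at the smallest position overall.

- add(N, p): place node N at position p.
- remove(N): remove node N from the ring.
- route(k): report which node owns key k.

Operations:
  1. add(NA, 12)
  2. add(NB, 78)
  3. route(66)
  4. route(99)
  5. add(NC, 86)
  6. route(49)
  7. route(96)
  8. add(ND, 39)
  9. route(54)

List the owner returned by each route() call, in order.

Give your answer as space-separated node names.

Answer: NB NA NB NA NB

Derivation:
Op 1: add NA@12 -> ring=[12:NA]
Op 2: add NB@78 -> ring=[12:NA,78:NB]
Op 3: route key 66: smallest pos >= 66 is 78 -> NB
Op 4: route key 99: none >= 99, wrap to smallest pos 12 -> NA
Op 5: add NC@86 -> ring=[12:NA,78:NB,86:NC]
Op 6: route key 49: smallest pos >= 49 is 78 -> NB
Op 7: route key 96: none >= 96, wrap to smallest pos 12 -> NA
Op 8: add ND@39 -> ring=[12:NA,39:ND,78:NB,86:NC]
Op 9: route key 54: smallest pos >= 54 is 78 -> NB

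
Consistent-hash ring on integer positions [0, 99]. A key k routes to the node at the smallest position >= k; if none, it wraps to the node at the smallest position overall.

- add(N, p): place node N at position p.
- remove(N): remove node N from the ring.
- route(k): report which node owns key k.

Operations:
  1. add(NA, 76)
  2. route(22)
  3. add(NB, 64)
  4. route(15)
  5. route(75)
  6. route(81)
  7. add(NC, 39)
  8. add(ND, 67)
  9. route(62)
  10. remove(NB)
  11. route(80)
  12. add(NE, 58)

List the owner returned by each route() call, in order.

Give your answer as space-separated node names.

Answer: NA NB NA NB NB NC

Derivation:
Op 1: add NA@76 -> ring=[76:NA]
Op 2: route key 22: smallest pos >= 22 is 76 -> NA
Op 3: add NB@64 -> ring=[64:NB,76:NA]
Op 4: route key 15: smallest pos >= 15 is 64 -> NB
Op 5: route key 75: smallest pos >= 75 is 76 -> NA
Op 6: route key 81: none >= 81, wrap to smallest pos 64 -> NB
Op 7: add NC@39 -> ring=[39:NC,64:NB,76:NA]
Op 8: add ND@67 -> ring=[39:NC,64:NB,67:ND,76:NA]
Op 9: route key 62: smallest pos >= 62 is 64 -> NB
Op 10: remove NB -> ring=[39:NC,67:ND,76:NA]
Op 11: route key 80: none >= 80, wrap to smallest pos 39 -> NC
Op 12: add NE@58 -> ring=[39:NC,58:NE,67:ND,76:NA]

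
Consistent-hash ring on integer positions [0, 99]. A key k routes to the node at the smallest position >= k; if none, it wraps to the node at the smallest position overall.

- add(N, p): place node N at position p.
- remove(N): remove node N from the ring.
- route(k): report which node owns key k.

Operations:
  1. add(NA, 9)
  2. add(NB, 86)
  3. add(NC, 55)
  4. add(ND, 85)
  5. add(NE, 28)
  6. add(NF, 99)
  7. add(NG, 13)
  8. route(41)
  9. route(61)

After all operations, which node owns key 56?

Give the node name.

Op 1: add NA@9 -> ring=[9:NA]
Op 2: add NB@86 -> ring=[9:NA,86:NB]
Op 3: add NC@55 -> ring=[9:NA,55:NC,86:NB]
Op 4: add ND@85 -> ring=[9:NA,55:NC,85:ND,86:NB]
Op 5: add NE@28 -> ring=[9:NA,28:NE,55:NC,85:ND,86:NB]
Op 6: add NF@99 -> ring=[9:NA,28:NE,55:NC,85:ND,86:NB,99:NF]
Op 7: add NG@13 -> ring=[9:NA,13:NG,28:NE,55:NC,85:ND,86:NB,99:NF]
Op 8: route key 41: smallest pos >= 41 is 55 -> NC
Op 9: route key 61: smallest pos >= 61 is 85 -> ND
Final route key 56: smallest pos >= 56 is 85 -> ND

Answer: ND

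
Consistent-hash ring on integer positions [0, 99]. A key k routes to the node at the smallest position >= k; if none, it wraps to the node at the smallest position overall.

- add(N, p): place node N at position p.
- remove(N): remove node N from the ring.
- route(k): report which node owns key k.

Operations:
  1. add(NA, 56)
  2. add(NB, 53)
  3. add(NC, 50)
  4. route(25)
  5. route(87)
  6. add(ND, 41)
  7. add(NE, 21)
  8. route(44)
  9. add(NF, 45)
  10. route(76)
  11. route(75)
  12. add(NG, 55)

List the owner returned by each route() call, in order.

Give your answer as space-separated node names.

Answer: NC NC NC NE NE

Derivation:
Op 1: add NA@56 -> ring=[56:NA]
Op 2: add NB@53 -> ring=[53:NB,56:NA]
Op 3: add NC@50 -> ring=[50:NC,53:NB,56:NA]
Op 4: route key 25: smallest pos >= 25 is 50 -> NC
Op 5: route key 87: none >= 87, wrap to smallest pos 50 -> NC
Op 6: add ND@41 -> ring=[41:ND,50:NC,53:NB,56:NA]
Op 7: add NE@21 -> ring=[21:NE,41:ND,50:NC,53:NB,56:NA]
Op 8: route key 44: smallest pos >= 44 is 50 -> NC
Op 9: add NF@45 -> ring=[21:NE,41:ND,45:NF,50:NC,53:NB,56:NA]
Op 10: route key 76: none >= 76, wrap to smallest pos 21 -> NE
Op 11: route key 75: none >= 75, wrap to smallest pos 21 -> NE
Op 12: add NG@55 -> ring=[21:NE,41:ND,45:NF,50:NC,53:NB,55:NG,56:NA]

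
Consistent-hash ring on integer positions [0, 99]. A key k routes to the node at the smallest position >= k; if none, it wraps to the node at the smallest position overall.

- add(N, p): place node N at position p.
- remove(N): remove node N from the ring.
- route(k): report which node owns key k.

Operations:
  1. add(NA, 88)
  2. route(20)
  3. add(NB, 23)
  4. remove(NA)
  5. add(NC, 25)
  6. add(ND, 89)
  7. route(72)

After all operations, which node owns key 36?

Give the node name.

Op 1: add NA@88 -> ring=[88:NA]
Op 2: route key 20: smallest pos >= 20 is 88 -> NA
Op 3: add NB@23 -> ring=[23:NB,88:NA]
Op 4: remove NA -> ring=[23:NB]
Op 5: add NC@25 -> ring=[23:NB,25:NC]
Op 6: add ND@89 -> ring=[23:NB,25:NC,89:ND]
Op 7: route key 72: smallest pos >= 72 is 89 -> ND
Final route key 36: smallest pos >= 36 is 89 -> ND

Answer: ND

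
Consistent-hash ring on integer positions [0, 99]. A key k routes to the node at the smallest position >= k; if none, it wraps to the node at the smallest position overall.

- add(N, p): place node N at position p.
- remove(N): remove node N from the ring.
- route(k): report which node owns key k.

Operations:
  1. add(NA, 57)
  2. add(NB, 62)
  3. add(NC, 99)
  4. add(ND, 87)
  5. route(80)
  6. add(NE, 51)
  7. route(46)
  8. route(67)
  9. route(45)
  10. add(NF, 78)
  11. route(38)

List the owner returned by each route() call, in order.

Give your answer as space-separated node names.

Answer: ND NE ND NE NE

Derivation:
Op 1: add NA@57 -> ring=[57:NA]
Op 2: add NB@62 -> ring=[57:NA,62:NB]
Op 3: add NC@99 -> ring=[57:NA,62:NB,99:NC]
Op 4: add ND@87 -> ring=[57:NA,62:NB,87:ND,99:NC]
Op 5: route key 80: smallest pos >= 80 is 87 -> ND
Op 6: add NE@51 -> ring=[51:NE,57:NA,62:NB,87:ND,99:NC]
Op 7: route key 46: smallest pos >= 46 is 51 -> NE
Op 8: route key 67: smallest pos >= 67 is 87 -> ND
Op 9: route key 45: smallest pos >= 45 is 51 -> NE
Op 10: add NF@78 -> ring=[51:NE,57:NA,62:NB,78:NF,87:ND,99:NC]
Op 11: route key 38: smallest pos >= 38 is 51 -> NE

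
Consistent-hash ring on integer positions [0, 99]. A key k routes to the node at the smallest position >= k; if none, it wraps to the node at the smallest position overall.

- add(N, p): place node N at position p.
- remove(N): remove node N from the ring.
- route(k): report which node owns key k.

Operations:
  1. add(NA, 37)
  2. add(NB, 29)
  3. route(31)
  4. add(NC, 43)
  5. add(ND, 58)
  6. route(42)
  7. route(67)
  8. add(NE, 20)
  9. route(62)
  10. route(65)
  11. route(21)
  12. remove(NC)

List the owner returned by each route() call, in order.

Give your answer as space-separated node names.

Op 1: add NA@37 -> ring=[37:NA]
Op 2: add NB@29 -> ring=[29:NB,37:NA]
Op 3: route key 31: smallest pos >= 31 is 37 -> NA
Op 4: add NC@43 -> ring=[29:NB,37:NA,43:NC]
Op 5: add ND@58 -> ring=[29:NB,37:NA,43:NC,58:ND]
Op 6: route key 42: smallest pos >= 42 is 43 -> NC
Op 7: route key 67: none >= 67, wrap to smallest pos 29 -> NB
Op 8: add NE@20 -> ring=[20:NE,29:NB,37:NA,43:NC,58:ND]
Op 9: route key 62: none >= 62, wrap to smallest pos 20 -> NE
Op 10: route key 65: none >= 65, wrap to smallest pos 20 -> NE
Op 11: route key 21: smallest pos >= 21 is 29 -> NB
Op 12: remove NC -> ring=[20:NE,29:NB,37:NA,58:ND]

Answer: NA NC NB NE NE NB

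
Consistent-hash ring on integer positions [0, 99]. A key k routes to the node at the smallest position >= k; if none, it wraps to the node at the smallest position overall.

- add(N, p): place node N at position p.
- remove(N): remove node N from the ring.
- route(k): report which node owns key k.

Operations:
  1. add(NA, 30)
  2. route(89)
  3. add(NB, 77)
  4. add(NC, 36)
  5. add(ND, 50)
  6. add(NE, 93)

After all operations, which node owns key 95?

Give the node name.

Answer: NA

Derivation:
Op 1: add NA@30 -> ring=[30:NA]
Op 2: route key 89: none >= 89, wrap to smallest pos 30 -> NA
Op 3: add NB@77 -> ring=[30:NA,77:NB]
Op 4: add NC@36 -> ring=[30:NA,36:NC,77:NB]
Op 5: add ND@50 -> ring=[30:NA,36:NC,50:ND,77:NB]
Op 6: add NE@93 -> ring=[30:NA,36:NC,50:ND,77:NB,93:NE]
Final route key 95: none >= 95, wrap to smallest pos 30 -> NA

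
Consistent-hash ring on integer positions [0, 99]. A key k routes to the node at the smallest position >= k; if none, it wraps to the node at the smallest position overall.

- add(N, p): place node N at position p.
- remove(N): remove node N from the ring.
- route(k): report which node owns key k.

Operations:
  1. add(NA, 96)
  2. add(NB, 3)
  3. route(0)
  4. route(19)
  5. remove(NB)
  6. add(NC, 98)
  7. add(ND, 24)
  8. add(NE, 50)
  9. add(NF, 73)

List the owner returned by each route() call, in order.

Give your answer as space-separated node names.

Op 1: add NA@96 -> ring=[96:NA]
Op 2: add NB@3 -> ring=[3:NB,96:NA]
Op 3: route key 0: smallest pos >= 0 is 3 -> NB
Op 4: route key 19: smallest pos >= 19 is 96 -> NA
Op 5: remove NB -> ring=[96:NA]
Op 6: add NC@98 -> ring=[96:NA,98:NC]
Op 7: add ND@24 -> ring=[24:ND,96:NA,98:NC]
Op 8: add NE@50 -> ring=[24:ND,50:NE,96:NA,98:NC]
Op 9: add NF@73 -> ring=[24:ND,50:NE,73:NF,96:NA,98:NC]

Answer: NB NA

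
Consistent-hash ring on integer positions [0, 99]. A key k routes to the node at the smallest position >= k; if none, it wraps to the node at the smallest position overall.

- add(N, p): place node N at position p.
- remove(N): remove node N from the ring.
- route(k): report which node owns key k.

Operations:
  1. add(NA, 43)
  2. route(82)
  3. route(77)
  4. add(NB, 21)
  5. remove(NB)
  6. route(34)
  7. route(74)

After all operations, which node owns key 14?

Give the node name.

Op 1: add NA@43 -> ring=[43:NA]
Op 2: route key 82: none >= 82, wrap to smallest pos 43 -> NA
Op 3: route key 77: none >= 77, wrap to smallest pos 43 -> NA
Op 4: add NB@21 -> ring=[21:NB,43:NA]
Op 5: remove NB -> ring=[43:NA]
Op 6: route key 34: smallest pos >= 34 is 43 -> NA
Op 7: route key 74: none >= 74, wrap to smallest pos 43 -> NA
Final route key 14: smallest pos >= 14 is 43 -> NA

Answer: NA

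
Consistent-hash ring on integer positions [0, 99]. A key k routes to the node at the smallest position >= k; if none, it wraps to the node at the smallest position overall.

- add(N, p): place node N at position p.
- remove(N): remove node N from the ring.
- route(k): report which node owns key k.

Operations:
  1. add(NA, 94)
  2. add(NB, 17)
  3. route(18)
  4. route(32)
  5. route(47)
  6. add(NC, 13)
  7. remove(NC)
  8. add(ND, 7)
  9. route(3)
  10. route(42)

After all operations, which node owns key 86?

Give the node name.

Op 1: add NA@94 -> ring=[94:NA]
Op 2: add NB@17 -> ring=[17:NB,94:NA]
Op 3: route key 18: smallest pos >= 18 is 94 -> NA
Op 4: route key 32: smallest pos >= 32 is 94 -> NA
Op 5: route key 47: smallest pos >= 47 is 94 -> NA
Op 6: add NC@13 -> ring=[13:NC,17:NB,94:NA]
Op 7: remove NC -> ring=[17:NB,94:NA]
Op 8: add ND@7 -> ring=[7:ND,17:NB,94:NA]
Op 9: route key 3: smallest pos >= 3 is 7 -> ND
Op 10: route key 42: smallest pos >= 42 is 94 -> NA
Final route key 86: smallest pos >= 86 is 94 -> NA

Answer: NA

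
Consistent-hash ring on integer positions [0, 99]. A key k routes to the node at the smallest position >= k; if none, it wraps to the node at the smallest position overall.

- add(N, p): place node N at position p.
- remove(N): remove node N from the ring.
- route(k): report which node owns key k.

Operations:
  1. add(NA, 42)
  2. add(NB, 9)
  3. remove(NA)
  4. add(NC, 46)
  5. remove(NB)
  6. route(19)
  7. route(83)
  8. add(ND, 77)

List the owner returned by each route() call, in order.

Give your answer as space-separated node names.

Op 1: add NA@42 -> ring=[42:NA]
Op 2: add NB@9 -> ring=[9:NB,42:NA]
Op 3: remove NA -> ring=[9:NB]
Op 4: add NC@46 -> ring=[9:NB,46:NC]
Op 5: remove NB -> ring=[46:NC]
Op 6: route key 19: smallest pos >= 19 is 46 -> NC
Op 7: route key 83: none >= 83, wrap to smallest pos 46 -> NC
Op 8: add ND@77 -> ring=[46:NC,77:ND]

Answer: NC NC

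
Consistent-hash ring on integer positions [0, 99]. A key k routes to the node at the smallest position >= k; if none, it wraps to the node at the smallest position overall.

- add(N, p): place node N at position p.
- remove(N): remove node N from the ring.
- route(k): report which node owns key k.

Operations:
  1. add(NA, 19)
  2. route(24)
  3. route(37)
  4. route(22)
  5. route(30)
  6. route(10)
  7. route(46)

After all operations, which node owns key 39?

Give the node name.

Answer: NA

Derivation:
Op 1: add NA@19 -> ring=[19:NA]
Op 2: route key 24: none >= 24, wrap to smallest pos 19 -> NA
Op 3: route key 37: none >= 37, wrap to smallest pos 19 -> NA
Op 4: route key 22: none >= 22, wrap to smallest pos 19 -> NA
Op 5: route key 30: none >= 30, wrap to smallest pos 19 -> NA
Op 6: route key 10: smallest pos >= 10 is 19 -> NA
Op 7: route key 46: none >= 46, wrap to smallest pos 19 -> NA
Final route key 39: none >= 39, wrap to smallest pos 19 -> NA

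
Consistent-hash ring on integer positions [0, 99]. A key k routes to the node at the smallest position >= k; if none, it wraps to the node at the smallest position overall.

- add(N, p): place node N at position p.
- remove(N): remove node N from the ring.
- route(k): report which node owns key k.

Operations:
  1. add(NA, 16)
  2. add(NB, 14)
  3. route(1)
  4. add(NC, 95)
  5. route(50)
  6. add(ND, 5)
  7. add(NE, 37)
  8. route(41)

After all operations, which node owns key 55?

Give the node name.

Op 1: add NA@16 -> ring=[16:NA]
Op 2: add NB@14 -> ring=[14:NB,16:NA]
Op 3: route key 1: smallest pos >= 1 is 14 -> NB
Op 4: add NC@95 -> ring=[14:NB,16:NA,95:NC]
Op 5: route key 50: smallest pos >= 50 is 95 -> NC
Op 6: add ND@5 -> ring=[5:ND,14:NB,16:NA,95:NC]
Op 7: add NE@37 -> ring=[5:ND,14:NB,16:NA,37:NE,95:NC]
Op 8: route key 41: smallest pos >= 41 is 95 -> NC
Final route key 55: smallest pos >= 55 is 95 -> NC

Answer: NC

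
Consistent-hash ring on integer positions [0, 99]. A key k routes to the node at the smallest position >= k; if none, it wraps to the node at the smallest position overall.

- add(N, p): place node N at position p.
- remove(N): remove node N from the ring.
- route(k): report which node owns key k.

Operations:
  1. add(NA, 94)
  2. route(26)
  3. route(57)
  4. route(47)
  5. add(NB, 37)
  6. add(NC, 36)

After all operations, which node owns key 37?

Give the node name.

Answer: NB

Derivation:
Op 1: add NA@94 -> ring=[94:NA]
Op 2: route key 26: smallest pos >= 26 is 94 -> NA
Op 3: route key 57: smallest pos >= 57 is 94 -> NA
Op 4: route key 47: smallest pos >= 47 is 94 -> NA
Op 5: add NB@37 -> ring=[37:NB,94:NA]
Op 6: add NC@36 -> ring=[36:NC,37:NB,94:NA]
Final route key 37: smallest pos >= 37 is 37 -> NB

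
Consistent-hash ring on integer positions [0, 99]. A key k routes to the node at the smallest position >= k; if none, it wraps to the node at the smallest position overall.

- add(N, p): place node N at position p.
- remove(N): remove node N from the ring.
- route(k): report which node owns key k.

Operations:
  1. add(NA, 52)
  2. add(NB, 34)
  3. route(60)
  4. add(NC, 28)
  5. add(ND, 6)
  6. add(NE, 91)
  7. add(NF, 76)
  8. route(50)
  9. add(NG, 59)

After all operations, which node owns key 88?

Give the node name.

Op 1: add NA@52 -> ring=[52:NA]
Op 2: add NB@34 -> ring=[34:NB,52:NA]
Op 3: route key 60: none >= 60, wrap to smallest pos 34 -> NB
Op 4: add NC@28 -> ring=[28:NC,34:NB,52:NA]
Op 5: add ND@6 -> ring=[6:ND,28:NC,34:NB,52:NA]
Op 6: add NE@91 -> ring=[6:ND,28:NC,34:NB,52:NA,91:NE]
Op 7: add NF@76 -> ring=[6:ND,28:NC,34:NB,52:NA,76:NF,91:NE]
Op 8: route key 50: smallest pos >= 50 is 52 -> NA
Op 9: add NG@59 -> ring=[6:ND,28:NC,34:NB,52:NA,59:NG,76:NF,91:NE]
Final route key 88: smallest pos >= 88 is 91 -> NE

Answer: NE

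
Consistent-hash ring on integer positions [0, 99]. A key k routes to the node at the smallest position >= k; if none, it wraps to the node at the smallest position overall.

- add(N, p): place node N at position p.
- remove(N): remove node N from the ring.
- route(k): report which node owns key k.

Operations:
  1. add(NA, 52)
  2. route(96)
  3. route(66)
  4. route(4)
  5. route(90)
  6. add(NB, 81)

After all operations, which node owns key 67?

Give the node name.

Op 1: add NA@52 -> ring=[52:NA]
Op 2: route key 96: none >= 96, wrap to smallest pos 52 -> NA
Op 3: route key 66: none >= 66, wrap to smallest pos 52 -> NA
Op 4: route key 4: smallest pos >= 4 is 52 -> NA
Op 5: route key 90: none >= 90, wrap to smallest pos 52 -> NA
Op 6: add NB@81 -> ring=[52:NA,81:NB]
Final route key 67: smallest pos >= 67 is 81 -> NB

Answer: NB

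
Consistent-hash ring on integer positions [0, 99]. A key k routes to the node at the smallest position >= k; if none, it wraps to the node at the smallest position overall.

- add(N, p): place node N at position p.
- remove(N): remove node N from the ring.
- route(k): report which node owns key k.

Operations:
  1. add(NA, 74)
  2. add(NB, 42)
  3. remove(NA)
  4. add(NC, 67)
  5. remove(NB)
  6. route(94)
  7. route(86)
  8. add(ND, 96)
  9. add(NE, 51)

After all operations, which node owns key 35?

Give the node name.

Answer: NE

Derivation:
Op 1: add NA@74 -> ring=[74:NA]
Op 2: add NB@42 -> ring=[42:NB,74:NA]
Op 3: remove NA -> ring=[42:NB]
Op 4: add NC@67 -> ring=[42:NB,67:NC]
Op 5: remove NB -> ring=[67:NC]
Op 6: route key 94: none >= 94, wrap to smallest pos 67 -> NC
Op 7: route key 86: none >= 86, wrap to smallest pos 67 -> NC
Op 8: add ND@96 -> ring=[67:NC,96:ND]
Op 9: add NE@51 -> ring=[51:NE,67:NC,96:ND]
Final route key 35: smallest pos >= 35 is 51 -> NE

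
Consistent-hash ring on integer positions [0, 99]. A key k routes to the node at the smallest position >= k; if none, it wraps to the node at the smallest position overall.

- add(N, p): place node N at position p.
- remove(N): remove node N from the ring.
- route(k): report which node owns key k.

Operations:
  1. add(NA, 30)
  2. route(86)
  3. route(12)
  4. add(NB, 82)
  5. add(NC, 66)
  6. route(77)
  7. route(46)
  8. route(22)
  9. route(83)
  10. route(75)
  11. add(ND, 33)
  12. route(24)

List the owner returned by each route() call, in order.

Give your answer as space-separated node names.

Op 1: add NA@30 -> ring=[30:NA]
Op 2: route key 86: none >= 86, wrap to smallest pos 30 -> NA
Op 3: route key 12: smallest pos >= 12 is 30 -> NA
Op 4: add NB@82 -> ring=[30:NA,82:NB]
Op 5: add NC@66 -> ring=[30:NA,66:NC,82:NB]
Op 6: route key 77: smallest pos >= 77 is 82 -> NB
Op 7: route key 46: smallest pos >= 46 is 66 -> NC
Op 8: route key 22: smallest pos >= 22 is 30 -> NA
Op 9: route key 83: none >= 83, wrap to smallest pos 30 -> NA
Op 10: route key 75: smallest pos >= 75 is 82 -> NB
Op 11: add ND@33 -> ring=[30:NA,33:ND,66:NC,82:NB]
Op 12: route key 24: smallest pos >= 24 is 30 -> NA

Answer: NA NA NB NC NA NA NB NA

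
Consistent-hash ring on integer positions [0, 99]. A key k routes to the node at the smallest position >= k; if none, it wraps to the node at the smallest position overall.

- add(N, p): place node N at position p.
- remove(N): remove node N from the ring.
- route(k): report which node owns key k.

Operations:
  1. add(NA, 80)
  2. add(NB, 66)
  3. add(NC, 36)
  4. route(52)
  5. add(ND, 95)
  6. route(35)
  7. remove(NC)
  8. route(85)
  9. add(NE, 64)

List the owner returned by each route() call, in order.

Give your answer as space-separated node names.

Answer: NB NC ND

Derivation:
Op 1: add NA@80 -> ring=[80:NA]
Op 2: add NB@66 -> ring=[66:NB,80:NA]
Op 3: add NC@36 -> ring=[36:NC,66:NB,80:NA]
Op 4: route key 52: smallest pos >= 52 is 66 -> NB
Op 5: add ND@95 -> ring=[36:NC,66:NB,80:NA,95:ND]
Op 6: route key 35: smallest pos >= 35 is 36 -> NC
Op 7: remove NC -> ring=[66:NB,80:NA,95:ND]
Op 8: route key 85: smallest pos >= 85 is 95 -> ND
Op 9: add NE@64 -> ring=[64:NE,66:NB,80:NA,95:ND]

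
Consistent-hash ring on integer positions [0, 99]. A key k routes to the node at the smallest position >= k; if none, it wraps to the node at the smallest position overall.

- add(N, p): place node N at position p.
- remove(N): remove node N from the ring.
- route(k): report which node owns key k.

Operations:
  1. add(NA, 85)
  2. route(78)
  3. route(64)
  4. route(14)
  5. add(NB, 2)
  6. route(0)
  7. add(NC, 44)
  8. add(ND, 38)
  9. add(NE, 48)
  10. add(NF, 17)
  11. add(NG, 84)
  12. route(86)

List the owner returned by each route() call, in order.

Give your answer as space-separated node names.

Op 1: add NA@85 -> ring=[85:NA]
Op 2: route key 78: smallest pos >= 78 is 85 -> NA
Op 3: route key 64: smallest pos >= 64 is 85 -> NA
Op 4: route key 14: smallest pos >= 14 is 85 -> NA
Op 5: add NB@2 -> ring=[2:NB,85:NA]
Op 6: route key 0: smallest pos >= 0 is 2 -> NB
Op 7: add NC@44 -> ring=[2:NB,44:NC,85:NA]
Op 8: add ND@38 -> ring=[2:NB,38:ND,44:NC,85:NA]
Op 9: add NE@48 -> ring=[2:NB,38:ND,44:NC,48:NE,85:NA]
Op 10: add NF@17 -> ring=[2:NB,17:NF,38:ND,44:NC,48:NE,85:NA]
Op 11: add NG@84 -> ring=[2:NB,17:NF,38:ND,44:NC,48:NE,84:NG,85:NA]
Op 12: route key 86: none >= 86, wrap to smallest pos 2 -> NB

Answer: NA NA NA NB NB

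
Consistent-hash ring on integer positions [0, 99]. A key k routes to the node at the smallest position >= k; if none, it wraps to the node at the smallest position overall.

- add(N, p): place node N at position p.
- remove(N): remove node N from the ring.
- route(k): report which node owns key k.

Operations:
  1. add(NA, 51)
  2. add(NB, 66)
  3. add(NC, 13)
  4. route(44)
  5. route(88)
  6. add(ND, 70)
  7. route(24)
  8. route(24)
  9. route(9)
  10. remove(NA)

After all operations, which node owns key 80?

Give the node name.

Answer: NC

Derivation:
Op 1: add NA@51 -> ring=[51:NA]
Op 2: add NB@66 -> ring=[51:NA,66:NB]
Op 3: add NC@13 -> ring=[13:NC,51:NA,66:NB]
Op 4: route key 44: smallest pos >= 44 is 51 -> NA
Op 5: route key 88: none >= 88, wrap to smallest pos 13 -> NC
Op 6: add ND@70 -> ring=[13:NC,51:NA,66:NB,70:ND]
Op 7: route key 24: smallest pos >= 24 is 51 -> NA
Op 8: route key 24: smallest pos >= 24 is 51 -> NA
Op 9: route key 9: smallest pos >= 9 is 13 -> NC
Op 10: remove NA -> ring=[13:NC,66:NB,70:ND]
Final route key 80: none >= 80, wrap to smallest pos 13 -> NC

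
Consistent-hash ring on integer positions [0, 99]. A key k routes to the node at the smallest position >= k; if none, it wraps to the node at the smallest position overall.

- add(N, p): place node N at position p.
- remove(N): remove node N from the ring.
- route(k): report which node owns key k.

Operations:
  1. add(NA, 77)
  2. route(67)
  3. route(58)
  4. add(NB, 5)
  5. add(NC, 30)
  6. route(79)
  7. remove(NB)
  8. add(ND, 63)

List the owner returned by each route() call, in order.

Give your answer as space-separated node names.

Answer: NA NA NB

Derivation:
Op 1: add NA@77 -> ring=[77:NA]
Op 2: route key 67: smallest pos >= 67 is 77 -> NA
Op 3: route key 58: smallest pos >= 58 is 77 -> NA
Op 4: add NB@5 -> ring=[5:NB,77:NA]
Op 5: add NC@30 -> ring=[5:NB,30:NC,77:NA]
Op 6: route key 79: none >= 79, wrap to smallest pos 5 -> NB
Op 7: remove NB -> ring=[30:NC,77:NA]
Op 8: add ND@63 -> ring=[30:NC,63:ND,77:NA]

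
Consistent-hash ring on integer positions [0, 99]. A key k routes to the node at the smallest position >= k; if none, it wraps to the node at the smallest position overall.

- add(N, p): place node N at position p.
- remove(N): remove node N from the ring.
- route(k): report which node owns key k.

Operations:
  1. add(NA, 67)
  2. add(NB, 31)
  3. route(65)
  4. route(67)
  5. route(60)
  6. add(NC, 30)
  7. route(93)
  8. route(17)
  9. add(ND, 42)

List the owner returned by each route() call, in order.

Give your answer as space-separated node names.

Answer: NA NA NA NC NC

Derivation:
Op 1: add NA@67 -> ring=[67:NA]
Op 2: add NB@31 -> ring=[31:NB,67:NA]
Op 3: route key 65: smallest pos >= 65 is 67 -> NA
Op 4: route key 67: smallest pos >= 67 is 67 -> NA
Op 5: route key 60: smallest pos >= 60 is 67 -> NA
Op 6: add NC@30 -> ring=[30:NC,31:NB,67:NA]
Op 7: route key 93: none >= 93, wrap to smallest pos 30 -> NC
Op 8: route key 17: smallest pos >= 17 is 30 -> NC
Op 9: add ND@42 -> ring=[30:NC,31:NB,42:ND,67:NA]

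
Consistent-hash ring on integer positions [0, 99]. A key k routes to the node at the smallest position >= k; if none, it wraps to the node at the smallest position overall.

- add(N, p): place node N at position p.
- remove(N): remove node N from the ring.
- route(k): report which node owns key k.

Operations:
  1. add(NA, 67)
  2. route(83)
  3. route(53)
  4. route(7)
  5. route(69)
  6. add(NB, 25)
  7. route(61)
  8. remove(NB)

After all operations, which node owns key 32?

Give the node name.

Op 1: add NA@67 -> ring=[67:NA]
Op 2: route key 83: none >= 83, wrap to smallest pos 67 -> NA
Op 3: route key 53: smallest pos >= 53 is 67 -> NA
Op 4: route key 7: smallest pos >= 7 is 67 -> NA
Op 5: route key 69: none >= 69, wrap to smallest pos 67 -> NA
Op 6: add NB@25 -> ring=[25:NB,67:NA]
Op 7: route key 61: smallest pos >= 61 is 67 -> NA
Op 8: remove NB -> ring=[67:NA]
Final route key 32: smallest pos >= 32 is 67 -> NA

Answer: NA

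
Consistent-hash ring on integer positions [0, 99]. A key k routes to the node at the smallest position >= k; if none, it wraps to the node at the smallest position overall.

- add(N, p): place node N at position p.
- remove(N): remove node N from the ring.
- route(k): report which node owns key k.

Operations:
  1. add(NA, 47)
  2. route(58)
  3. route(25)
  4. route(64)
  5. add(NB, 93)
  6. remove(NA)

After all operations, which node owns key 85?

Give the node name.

Op 1: add NA@47 -> ring=[47:NA]
Op 2: route key 58: none >= 58, wrap to smallest pos 47 -> NA
Op 3: route key 25: smallest pos >= 25 is 47 -> NA
Op 4: route key 64: none >= 64, wrap to smallest pos 47 -> NA
Op 5: add NB@93 -> ring=[47:NA,93:NB]
Op 6: remove NA -> ring=[93:NB]
Final route key 85: smallest pos >= 85 is 93 -> NB

Answer: NB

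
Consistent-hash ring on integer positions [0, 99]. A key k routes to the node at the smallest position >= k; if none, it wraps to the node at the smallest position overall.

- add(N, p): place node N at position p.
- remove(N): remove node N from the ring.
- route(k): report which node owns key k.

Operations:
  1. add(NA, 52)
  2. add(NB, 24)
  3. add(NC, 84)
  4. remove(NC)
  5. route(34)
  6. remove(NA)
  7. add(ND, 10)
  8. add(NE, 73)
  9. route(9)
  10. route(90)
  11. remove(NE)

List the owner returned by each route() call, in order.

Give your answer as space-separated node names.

Op 1: add NA@52 -> ring=[52:NA]
Op 2: add NB@24 -> ring=[24:NB,52:NA]
Op 3: add NC@84 -> ring=[24:NB,52:NA,84:NC]
Op 4: remove NC -> ring=[24:NB,52:NA]
Op 5: route key 34: smallest pos >= 34 is 52 -> NA
Op 6: remove NA -> ring=[24:NB]
Op 7: add ND@10 -> ring=[10:ND,24:NB]
Op 8: add NE@73 -> ring=[10:ND,24:NB,73:NE]
Op 9: route key 9: smallest pos >= 9 is 10 -> ND
Op 10: route key 90: none >= 90, wrap to smallest pos 10 -> ND
Op 11: remove NE -> ring=[10:ND,24:NB]

Answer: NA ND ND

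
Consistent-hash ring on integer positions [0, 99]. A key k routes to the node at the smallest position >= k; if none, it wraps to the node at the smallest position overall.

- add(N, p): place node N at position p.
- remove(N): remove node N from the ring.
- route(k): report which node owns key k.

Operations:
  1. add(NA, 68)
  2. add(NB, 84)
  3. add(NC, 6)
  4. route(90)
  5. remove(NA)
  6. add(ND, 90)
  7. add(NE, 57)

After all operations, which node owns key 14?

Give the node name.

Op 1: add NA@68 -> ring=[68:NA]
Op 2: add NB@84 -> ring=[68:NA,84:NB]
Op 3: add NC@6 -> ring=[6:NC,68:NA,84:NB]
Op 4: route key 90: none >= 90, wrap to smallest pos 6 -> NC
Op 5: remove NA -> ring=[6:NC,84:NB]
Op 6: add ND@90 -> ring=[6:NC,84:NB,90:ND]
Op 7: add NE@57 -> ring=[6:NC,57:NE,84:NB,90:ND]
Final route key 14: smallest pos >= 14 is 57 -> NE

Answer: NE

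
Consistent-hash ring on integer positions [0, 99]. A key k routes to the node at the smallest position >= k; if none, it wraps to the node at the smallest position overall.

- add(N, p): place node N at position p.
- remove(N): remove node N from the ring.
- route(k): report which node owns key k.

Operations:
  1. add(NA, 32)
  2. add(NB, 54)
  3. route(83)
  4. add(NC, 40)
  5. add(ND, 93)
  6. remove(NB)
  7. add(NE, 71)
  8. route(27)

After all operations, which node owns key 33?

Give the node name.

Answer: NC

Derivation:
Op 1: add NA@32 -> ring=[32:NA]
Op 2: add NB@54 -> ring=[32:NA,54:NB]
Op 3: route key 83: none >= 83, wrap to smallest pos 32 -> NA
Op 4: add NC@40 -> ring=[32:NA,40:NC,54:NB]
Op 5: add ND@93 -> ring=[32:NA,40:NC,54:NB,93:ND]
Op 6: remove NB -> ring=[32:NA,40:NC,93:ND]
Op 7: add NE@71 -> ring=[32:NA,40:NC,71:NE,93:ND]
Op 8: route key 27: smallest pos >= 27 is 32 -> NA
Final route key 33: smallest pos >= 33 is 40 -> NC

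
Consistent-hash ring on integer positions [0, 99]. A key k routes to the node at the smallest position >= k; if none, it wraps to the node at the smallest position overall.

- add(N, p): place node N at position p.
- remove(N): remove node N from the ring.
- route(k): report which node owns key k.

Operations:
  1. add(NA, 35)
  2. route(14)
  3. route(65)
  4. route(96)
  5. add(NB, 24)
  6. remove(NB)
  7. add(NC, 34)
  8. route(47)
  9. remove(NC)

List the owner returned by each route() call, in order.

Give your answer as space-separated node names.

Answer: NA NA NA NC

Derivation:
Op 1: add NA@35 -> ring=[35:NA]
Op 2: route key 14: smallest pos >= 14 is 35 -> NA
Op 3: route key 65: none >= 65, wrap to smallest pos 35 -> NA
Op 4: route key 96: none >= 96, wrap to smallest pos 35 -> NA
Op 5: add NB@24 -> ring=[24:NB,35:NA]
Op 6: remove NB -> ring=[35:NA]
Op 7: add NC@34 -> ring=[34:NC,35:NA]
Op 8: route key 47: none >= 47, wrap to smallest pos 34 -> NC
Op 9: remove NC -> ring=[35:NA]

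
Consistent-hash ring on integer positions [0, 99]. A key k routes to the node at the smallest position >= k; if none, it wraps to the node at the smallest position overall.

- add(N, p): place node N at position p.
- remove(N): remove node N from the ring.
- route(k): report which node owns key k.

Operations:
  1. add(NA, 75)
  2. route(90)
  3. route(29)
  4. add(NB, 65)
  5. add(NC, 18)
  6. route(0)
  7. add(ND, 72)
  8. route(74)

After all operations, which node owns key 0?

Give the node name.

Answer: NC

Derivation:
Op 1: add NA@75 -> ring=[75:NA]
Op 2: route key 90: none >= 90, wrap to smallest pos 75 -> NA
Op 3: route key 29: smallest pos >= 29 is 75 -> NA
Op 4: add NB@65 -> ring=[65:NB,75:NA]
Op 5: add NC@18 -> ring=[18:NC,65:NB,75:NA]
Op 6: route key 0: smallest pos >= 0 is 18 -> NC
Op 7: add ND@72 -> ring=[18:NC,65:NB,72:ND,75:NA]
Op 8: route key 74: smallest pos >= 74 is 75 -> NA
Final route key 0: smallest pos >= 0 is 18 -> NC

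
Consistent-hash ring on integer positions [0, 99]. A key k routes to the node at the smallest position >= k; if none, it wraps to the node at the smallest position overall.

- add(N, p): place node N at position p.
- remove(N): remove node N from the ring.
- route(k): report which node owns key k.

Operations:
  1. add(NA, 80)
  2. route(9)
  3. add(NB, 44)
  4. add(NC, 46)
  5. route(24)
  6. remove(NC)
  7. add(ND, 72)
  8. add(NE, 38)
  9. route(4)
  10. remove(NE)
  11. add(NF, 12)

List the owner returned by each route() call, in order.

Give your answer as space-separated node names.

Op 1: add NA@80 -> ring=[80:NA]
Op 2: route key 9: smallest pos >= 9 is 80 -> NA
Op 3: add NB@44 -> ring=[44:NB,80:NA]
Op 4: add NC@46 -> ring=[44:NB,46:NC,80:NA]
Op 5: route key 24: smallest pos >= 24 is 44 -> NB
Op 6: remove NC -> ring=[44:NB,80:NA]
Op 7: add ND@72 -> ring=[44:NB,72:ND,80:NA]
Op 8: add NE@38 -> ring=[38:NE,44:NB,72:ND,80:NA]
Op 9: route key 4: smallest pos >= 4 is 38 -> NE
Op 10: remove NE -> ring=[44:NB,72:ND,80:NA]
Op 11: add NF@12 -> ring=[12:NF,44:NB,72:ND,80:NA]

Answer: NA NB NE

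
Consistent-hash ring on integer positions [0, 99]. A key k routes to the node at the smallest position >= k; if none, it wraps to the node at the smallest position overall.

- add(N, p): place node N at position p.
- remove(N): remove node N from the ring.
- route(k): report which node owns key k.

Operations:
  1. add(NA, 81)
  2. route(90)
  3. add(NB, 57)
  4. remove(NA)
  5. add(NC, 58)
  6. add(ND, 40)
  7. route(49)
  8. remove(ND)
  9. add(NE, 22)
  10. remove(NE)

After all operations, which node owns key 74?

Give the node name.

Answer: NB

Derivation:
Op 1: add NA@81 -> ring=[81:NA]
Op 2: route key 90: none >= 90, wrap to smallest pos 81 -> NA
Op 3: add NB@57 -> ring=[57:NB,81:NA]
Op 4: remove NA -> ring=[57:NB]
Op 5: add NC@58 -> ring=[57:NB,58:NC]
Op 6: add ND@40 -> ring=[40:ND,57:NB,58:NC]
Op 7: route key 49: smallest pos >= 49 is 57 -> NB
Op 8: remove ND -> ring=[57:NB,58:NC]
Op 9: add NE@22 -> ring=[22:NE,57:NB,58:NC]
Op 10: remove NE -> ring=[57:NB,58:NC]
Final route key 74: none >= 74, wrap to smallest pos 57 -> NB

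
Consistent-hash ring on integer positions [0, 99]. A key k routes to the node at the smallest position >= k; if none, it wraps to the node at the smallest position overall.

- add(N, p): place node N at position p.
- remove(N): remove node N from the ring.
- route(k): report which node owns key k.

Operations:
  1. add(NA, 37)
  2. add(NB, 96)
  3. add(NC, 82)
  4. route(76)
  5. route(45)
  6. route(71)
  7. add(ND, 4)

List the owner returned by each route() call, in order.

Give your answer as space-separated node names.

Op 1: add NA@37 -> ring=[37:NA]
Op 2: add NB@96 -> ring=[37:NA,96:NB]
Op 3: add NC@82 -> ring=[37:NA,82:NC,96:NB]
Op 4: route key 76: smallest pos >= 76 is 82 -> NC
Op 5: route key 45: smallest pos >= 45 is 82 -> NC
Op 6: route key 71: smallest pos >= 71 is 82 -> NC
Op 7: add ND@4 -> ring=[4:ND,37:NA,82:NC,96:NB]

Answer: NC NC NC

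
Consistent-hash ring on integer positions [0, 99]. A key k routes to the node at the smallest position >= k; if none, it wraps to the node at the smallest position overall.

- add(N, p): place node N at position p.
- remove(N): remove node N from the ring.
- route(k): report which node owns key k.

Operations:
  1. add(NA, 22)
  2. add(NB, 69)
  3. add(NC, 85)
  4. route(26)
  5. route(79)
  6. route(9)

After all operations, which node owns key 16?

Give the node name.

Answer: NA

Derivation:
Op 1: add NA@22 -> ring=[22:NA]
Op 2: add NB@69 -> ring=[22:NA,69:NB]
Op 3: add NC@85 -> ring=[22:NA,69:NB,85:NC]
Op 4: route key 26: smallest pos >= 26 is 69 -> NB
Op 5: route key 79: smallest pos >= 79 is 85 -> NC
Op 6: route key 9: smallest pos >= 9 is 22 -> NA
Final route key 16: smallest pos >= 16 is 22 -> NA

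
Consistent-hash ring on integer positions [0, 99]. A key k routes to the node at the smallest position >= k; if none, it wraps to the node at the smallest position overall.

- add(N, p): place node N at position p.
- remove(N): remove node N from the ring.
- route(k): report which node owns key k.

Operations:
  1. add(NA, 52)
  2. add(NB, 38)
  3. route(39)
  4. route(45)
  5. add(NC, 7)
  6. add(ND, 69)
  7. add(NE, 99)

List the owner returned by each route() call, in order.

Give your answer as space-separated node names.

Answer: NA NA

Derivation:
Op 1: add NA@52 -> ring=[52:NA]
Op 2: add NB@38 -> ring=[38:NB,52:NA]
Op 3: route key 39: smallest pos >= 39 is 52 -> NA
Op 4: route key 45: smallest pos >= 45 is 52 -> NA
Op 5: add NC@7 -> ring=[7:NC,38:NB,52:NA]
Op 6: add ND@69 -> ring=[7:NC,38:NB,52:NA,69:ND]
Op 7: add NE@99 -> ring=[7:NC,38:NB,52:NA,69:ND,99:NE]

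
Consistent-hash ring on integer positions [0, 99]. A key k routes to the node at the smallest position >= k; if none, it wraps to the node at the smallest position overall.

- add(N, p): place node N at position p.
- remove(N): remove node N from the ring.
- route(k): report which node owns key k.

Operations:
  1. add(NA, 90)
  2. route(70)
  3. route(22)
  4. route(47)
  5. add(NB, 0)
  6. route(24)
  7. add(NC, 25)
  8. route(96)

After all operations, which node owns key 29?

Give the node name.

Answer: NA

Derivation:
Op 1: add NA@90 -> ring=[90:NA]
Op 2: route key 70: smallest pos >= 70 is 90 -> NA
Op 3: route key 22: smallest pos >= 22 is 90 -> NA
Op 4: route key 47: smallest pos >= 47 is 90 -> NA
Op 5: add NB@0 -> ring=[0:NB,90:NA]
Op 6: route key 24: smallest pos >= 24 is 90 -> NA
Op 7: add NC@25 -> ring=[0:NB,25:NC,90:NA]
Op 8: route key 96: none >= 96, wrap to smallest pos 0 -> NB
Final route key 29: smallest pos >= 29 is 90 -> NA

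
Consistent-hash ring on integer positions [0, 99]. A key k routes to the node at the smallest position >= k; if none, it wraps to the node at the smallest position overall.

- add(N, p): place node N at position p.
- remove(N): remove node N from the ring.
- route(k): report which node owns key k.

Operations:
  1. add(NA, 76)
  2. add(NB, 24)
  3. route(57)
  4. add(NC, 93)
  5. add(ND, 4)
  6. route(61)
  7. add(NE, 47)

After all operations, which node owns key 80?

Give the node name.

Answer: NC

Derivation:
Op 1: add NA@76 -> ring=[76:NA]
Op 2: add NB@24 -> ring=[24:NB,76:NA]
Op 3: route key 57: smallest pos >= 57 is 76 -> NA
Op 4: add NC@93 -> ring=[24:NB,76:NA,93:NC]
Op 5: add ND@4 -> ring=[4:ND,24:NB,76:NA,93:NC]
Op 6: route key 61: smallest pos >= 61 is 76 -> NA
Op 7: add NE@47 -> ring=[4:ND,24:NB,47:NE,76:NA,93:NC]
Final route key 80: smallest pos >= 80 is 93 -> NC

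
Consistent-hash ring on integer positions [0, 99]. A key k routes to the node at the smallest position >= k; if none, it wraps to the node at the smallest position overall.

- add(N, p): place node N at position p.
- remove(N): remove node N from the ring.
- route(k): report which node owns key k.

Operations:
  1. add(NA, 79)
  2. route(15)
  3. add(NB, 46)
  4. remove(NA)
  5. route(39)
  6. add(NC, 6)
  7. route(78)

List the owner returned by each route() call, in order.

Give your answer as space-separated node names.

Op 1: add NA@79 -> ring=[79:NA]
Op 2: route key 15: smallest pos >= 15 is 79 -> NA
Op 3: add NB@46 -> ring=[46:NB,79:NA]
Op 4: remove NA -> ring=[46:NB]
Op 5: route key 39: smallest pos >= 39 is 46 -> NB
Op 6: add NC@6 -> ring=[6:NC,46:NB]
Op 7: route key 78: none >= 78, wrap to smallest pos 6 -> NC

Answer: NA NB NC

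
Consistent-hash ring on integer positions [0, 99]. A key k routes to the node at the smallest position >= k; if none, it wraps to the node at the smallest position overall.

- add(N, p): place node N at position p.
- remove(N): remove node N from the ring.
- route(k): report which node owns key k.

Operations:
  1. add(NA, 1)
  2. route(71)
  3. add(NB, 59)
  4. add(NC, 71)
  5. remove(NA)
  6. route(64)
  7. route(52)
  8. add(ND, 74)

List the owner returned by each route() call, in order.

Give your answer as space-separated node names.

Answer: NA NC NB

Derivation:
Op 1: add NA@1 -> ring=[1:NA]
Op 2: route key 71: none >= 71, wrap to smallest pos 1 -> NA
Op 3: add NB@59 -> ring=[1:NA,59:NB]
Op 4: add NC@71 -> ring=[1:NA,59:NB,71:NC]
Op 5: remove NA -> ring=[59:NB,71:NC]
Op 6: route key 64: smallest pos >= 64 is 71 -> NC
Op 7: route key 52: smallest pos >= 52 is 59 -> NB
Op 8: add ND@74 -> ring=[59:NB,71:NC,74:ND]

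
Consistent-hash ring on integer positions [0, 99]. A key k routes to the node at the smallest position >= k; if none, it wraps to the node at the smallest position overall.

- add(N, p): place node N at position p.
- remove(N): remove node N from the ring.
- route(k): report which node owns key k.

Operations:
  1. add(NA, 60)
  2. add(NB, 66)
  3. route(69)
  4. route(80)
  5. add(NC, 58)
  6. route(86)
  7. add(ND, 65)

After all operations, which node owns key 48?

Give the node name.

Op 1: add NA@60 -> ring=[60:NA]
Op 2: add NB@66 -> ring=[60:NA,66:NB]
Op 3: route key 69: none >= 69, wrap to smallest pos 60 -> NA
Op 4: route key 80: none >= 80, wrap to smallest pos 60 -> NA
Op 5: add NC@58 -> ring=[58:NC,60:NA,66:NB]
Op 6: route key 86: none >= 86, wrap to smallest pos 58 -> NC
Op 7: add ND@65 -> ring=[58:NC,60:NA,65:ND,66:NB]
Final route key 48: smallest pos >= 48 is 58 -> NC

Answer: NC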